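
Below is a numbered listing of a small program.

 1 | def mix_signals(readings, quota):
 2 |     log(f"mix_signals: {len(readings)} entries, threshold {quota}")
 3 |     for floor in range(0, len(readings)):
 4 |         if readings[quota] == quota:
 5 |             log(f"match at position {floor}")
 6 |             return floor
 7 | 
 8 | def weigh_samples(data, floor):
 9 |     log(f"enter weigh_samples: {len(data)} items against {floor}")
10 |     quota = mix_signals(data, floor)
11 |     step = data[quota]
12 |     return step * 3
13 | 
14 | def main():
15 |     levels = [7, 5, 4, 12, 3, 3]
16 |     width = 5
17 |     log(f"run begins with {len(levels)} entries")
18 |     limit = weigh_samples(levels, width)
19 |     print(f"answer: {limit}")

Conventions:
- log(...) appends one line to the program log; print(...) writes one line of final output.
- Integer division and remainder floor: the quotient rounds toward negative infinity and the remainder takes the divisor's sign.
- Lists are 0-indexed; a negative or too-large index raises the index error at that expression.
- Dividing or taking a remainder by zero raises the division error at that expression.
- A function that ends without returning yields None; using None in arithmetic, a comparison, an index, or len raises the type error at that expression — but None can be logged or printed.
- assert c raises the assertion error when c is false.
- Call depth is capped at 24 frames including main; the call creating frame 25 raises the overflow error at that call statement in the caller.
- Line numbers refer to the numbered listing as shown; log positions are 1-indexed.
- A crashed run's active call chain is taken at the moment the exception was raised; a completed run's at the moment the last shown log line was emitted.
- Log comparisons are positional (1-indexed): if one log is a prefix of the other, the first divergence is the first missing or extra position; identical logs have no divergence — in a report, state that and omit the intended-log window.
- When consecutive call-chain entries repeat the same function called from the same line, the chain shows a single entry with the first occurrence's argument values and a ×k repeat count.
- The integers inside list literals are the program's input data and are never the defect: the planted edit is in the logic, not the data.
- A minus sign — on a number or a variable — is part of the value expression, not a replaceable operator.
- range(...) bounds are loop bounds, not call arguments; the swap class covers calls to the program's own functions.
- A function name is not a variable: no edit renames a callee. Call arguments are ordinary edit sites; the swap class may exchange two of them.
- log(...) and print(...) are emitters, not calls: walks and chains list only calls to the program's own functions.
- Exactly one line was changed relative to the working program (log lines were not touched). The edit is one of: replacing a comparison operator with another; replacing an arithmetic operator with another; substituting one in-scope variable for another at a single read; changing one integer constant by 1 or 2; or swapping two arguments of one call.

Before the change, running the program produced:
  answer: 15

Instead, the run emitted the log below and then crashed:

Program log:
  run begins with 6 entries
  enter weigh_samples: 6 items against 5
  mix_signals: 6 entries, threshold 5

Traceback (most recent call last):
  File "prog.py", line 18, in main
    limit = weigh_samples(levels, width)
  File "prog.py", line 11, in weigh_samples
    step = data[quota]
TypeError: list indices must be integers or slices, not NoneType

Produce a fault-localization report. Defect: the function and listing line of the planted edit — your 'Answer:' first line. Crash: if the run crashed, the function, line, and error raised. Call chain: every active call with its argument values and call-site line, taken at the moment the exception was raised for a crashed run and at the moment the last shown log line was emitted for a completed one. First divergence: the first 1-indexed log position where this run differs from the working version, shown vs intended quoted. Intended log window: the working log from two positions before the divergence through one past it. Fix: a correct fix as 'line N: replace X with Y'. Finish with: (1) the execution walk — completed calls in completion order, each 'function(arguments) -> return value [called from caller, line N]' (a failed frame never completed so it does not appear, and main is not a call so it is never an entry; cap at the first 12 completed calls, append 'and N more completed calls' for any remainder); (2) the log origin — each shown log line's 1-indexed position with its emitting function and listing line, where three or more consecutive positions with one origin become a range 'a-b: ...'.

Answer: the defect is in mix_signals at line 4.
Core observation: A complete run would log 'match at position 1' next, but this one stopped at 3 lines.
Crash: weigh_samples, line 11, TypeError.
Call chain: main -> weigh_samples([7, 5, 4, 12, 3, 3], 5) (called at line 18).
First divergence: position 4 — after 3 matching lines the faulty run goes silent; intended next line 'match at position 1'.
Intended log window:
  2: enter weigh_samples: 6 items against 5
  3: mix_signals: 6 entries, threshold 5
  4: match at position 1
Execution walk:
  mix_signals([7, 5, 4, 12, 3, 3], 5) -> None  [called from weigh_samples, line 10]
Log origins:
  1: logged in main at line 17
  2: logged in weigh_samples at line 9
  3: logged in mix_signals at line 2
A correct fix: line 4: replace `readings[quota]` with `readings[floor]`.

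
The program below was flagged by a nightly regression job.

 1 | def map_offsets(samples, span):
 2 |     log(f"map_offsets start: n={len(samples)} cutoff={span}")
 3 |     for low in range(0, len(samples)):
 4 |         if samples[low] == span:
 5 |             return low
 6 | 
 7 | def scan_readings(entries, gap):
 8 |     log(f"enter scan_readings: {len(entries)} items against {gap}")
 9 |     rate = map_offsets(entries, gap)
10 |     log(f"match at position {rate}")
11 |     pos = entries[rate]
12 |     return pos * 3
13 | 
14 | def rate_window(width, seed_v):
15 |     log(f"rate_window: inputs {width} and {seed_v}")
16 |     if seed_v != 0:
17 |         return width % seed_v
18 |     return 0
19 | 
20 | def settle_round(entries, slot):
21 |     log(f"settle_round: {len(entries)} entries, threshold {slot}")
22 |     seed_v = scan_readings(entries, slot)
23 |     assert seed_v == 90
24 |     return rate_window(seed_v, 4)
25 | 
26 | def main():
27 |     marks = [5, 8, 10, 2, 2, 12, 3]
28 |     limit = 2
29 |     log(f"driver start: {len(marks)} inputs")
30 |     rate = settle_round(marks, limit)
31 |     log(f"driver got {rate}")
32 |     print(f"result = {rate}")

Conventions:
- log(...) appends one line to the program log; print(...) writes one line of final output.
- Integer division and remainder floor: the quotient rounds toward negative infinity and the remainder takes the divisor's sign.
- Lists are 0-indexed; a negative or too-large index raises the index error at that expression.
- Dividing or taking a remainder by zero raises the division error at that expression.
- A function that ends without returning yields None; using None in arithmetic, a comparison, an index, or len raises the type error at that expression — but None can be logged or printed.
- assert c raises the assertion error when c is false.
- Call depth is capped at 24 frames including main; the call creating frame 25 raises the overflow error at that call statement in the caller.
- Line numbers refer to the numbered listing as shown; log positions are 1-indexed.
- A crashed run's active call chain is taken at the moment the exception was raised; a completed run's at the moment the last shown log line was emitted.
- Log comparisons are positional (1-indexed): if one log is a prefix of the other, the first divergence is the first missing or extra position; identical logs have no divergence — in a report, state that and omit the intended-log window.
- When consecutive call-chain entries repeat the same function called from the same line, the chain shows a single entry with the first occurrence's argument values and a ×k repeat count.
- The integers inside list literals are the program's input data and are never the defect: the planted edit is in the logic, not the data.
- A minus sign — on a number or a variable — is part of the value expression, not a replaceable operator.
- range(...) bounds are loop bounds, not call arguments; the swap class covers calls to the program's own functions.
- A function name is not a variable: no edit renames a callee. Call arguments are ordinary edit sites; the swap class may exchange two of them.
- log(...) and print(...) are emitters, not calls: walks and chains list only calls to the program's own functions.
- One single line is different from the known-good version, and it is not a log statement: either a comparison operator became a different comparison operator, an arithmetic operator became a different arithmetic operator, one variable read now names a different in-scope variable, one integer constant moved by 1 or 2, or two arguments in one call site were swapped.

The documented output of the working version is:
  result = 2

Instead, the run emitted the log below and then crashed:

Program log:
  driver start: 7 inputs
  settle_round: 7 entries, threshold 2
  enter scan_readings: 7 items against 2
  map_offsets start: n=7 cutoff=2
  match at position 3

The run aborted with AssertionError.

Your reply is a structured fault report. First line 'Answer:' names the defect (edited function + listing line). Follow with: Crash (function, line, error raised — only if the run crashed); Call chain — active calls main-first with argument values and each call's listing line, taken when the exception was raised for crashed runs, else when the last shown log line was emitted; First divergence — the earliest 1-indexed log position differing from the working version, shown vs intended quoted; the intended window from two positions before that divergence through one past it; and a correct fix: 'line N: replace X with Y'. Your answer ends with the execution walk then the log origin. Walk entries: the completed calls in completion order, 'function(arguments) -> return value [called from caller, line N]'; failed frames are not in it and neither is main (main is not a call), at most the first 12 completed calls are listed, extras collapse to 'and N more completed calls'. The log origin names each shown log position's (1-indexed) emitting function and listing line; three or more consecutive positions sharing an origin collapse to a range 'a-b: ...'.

Answer: the defect is in settle_round at line 23.
The tell: After 5 matching log lines the faulty run goes silent, while the working version continues with 'rate_window: inputs 6 and 4'.
Crash: settle_round, line 23, AssertionError.
Call chain: main -> settle_round([5, 8, 10, 2, 2, 12, 3], 2) (called at line 30).
First divergence: position 6 — the faulty run's log ends after 5 lines; the working version continues with 'rate_window: inputs 6 and 4'.
Intended log window:
  4: map_offsets start: n=7 cutoff=2
  5: match at position 3
  6: rate_window: inputs 6 and 4
  7: driver got 2
Execution walk:
  map_offsets([5, 8, 10, 2, 2, 12, 3], 2) -> 3  [called from scan_readings, line 9]
  scan_readings([5, 8, 10, 2, 2, 12, 3], 2) -> 6  [called from settle_round, line 22]
Log line origins:
  1: emitted by main (line 29)
  2: emitted by settle_round (line 21)
  3: emitted by scan_readings (line 8)
  4: emitted by map_offsets (line 2)
  5: emitted by scan_readings (line 10)
A correct fix: line 23: replace `==` with `<=`.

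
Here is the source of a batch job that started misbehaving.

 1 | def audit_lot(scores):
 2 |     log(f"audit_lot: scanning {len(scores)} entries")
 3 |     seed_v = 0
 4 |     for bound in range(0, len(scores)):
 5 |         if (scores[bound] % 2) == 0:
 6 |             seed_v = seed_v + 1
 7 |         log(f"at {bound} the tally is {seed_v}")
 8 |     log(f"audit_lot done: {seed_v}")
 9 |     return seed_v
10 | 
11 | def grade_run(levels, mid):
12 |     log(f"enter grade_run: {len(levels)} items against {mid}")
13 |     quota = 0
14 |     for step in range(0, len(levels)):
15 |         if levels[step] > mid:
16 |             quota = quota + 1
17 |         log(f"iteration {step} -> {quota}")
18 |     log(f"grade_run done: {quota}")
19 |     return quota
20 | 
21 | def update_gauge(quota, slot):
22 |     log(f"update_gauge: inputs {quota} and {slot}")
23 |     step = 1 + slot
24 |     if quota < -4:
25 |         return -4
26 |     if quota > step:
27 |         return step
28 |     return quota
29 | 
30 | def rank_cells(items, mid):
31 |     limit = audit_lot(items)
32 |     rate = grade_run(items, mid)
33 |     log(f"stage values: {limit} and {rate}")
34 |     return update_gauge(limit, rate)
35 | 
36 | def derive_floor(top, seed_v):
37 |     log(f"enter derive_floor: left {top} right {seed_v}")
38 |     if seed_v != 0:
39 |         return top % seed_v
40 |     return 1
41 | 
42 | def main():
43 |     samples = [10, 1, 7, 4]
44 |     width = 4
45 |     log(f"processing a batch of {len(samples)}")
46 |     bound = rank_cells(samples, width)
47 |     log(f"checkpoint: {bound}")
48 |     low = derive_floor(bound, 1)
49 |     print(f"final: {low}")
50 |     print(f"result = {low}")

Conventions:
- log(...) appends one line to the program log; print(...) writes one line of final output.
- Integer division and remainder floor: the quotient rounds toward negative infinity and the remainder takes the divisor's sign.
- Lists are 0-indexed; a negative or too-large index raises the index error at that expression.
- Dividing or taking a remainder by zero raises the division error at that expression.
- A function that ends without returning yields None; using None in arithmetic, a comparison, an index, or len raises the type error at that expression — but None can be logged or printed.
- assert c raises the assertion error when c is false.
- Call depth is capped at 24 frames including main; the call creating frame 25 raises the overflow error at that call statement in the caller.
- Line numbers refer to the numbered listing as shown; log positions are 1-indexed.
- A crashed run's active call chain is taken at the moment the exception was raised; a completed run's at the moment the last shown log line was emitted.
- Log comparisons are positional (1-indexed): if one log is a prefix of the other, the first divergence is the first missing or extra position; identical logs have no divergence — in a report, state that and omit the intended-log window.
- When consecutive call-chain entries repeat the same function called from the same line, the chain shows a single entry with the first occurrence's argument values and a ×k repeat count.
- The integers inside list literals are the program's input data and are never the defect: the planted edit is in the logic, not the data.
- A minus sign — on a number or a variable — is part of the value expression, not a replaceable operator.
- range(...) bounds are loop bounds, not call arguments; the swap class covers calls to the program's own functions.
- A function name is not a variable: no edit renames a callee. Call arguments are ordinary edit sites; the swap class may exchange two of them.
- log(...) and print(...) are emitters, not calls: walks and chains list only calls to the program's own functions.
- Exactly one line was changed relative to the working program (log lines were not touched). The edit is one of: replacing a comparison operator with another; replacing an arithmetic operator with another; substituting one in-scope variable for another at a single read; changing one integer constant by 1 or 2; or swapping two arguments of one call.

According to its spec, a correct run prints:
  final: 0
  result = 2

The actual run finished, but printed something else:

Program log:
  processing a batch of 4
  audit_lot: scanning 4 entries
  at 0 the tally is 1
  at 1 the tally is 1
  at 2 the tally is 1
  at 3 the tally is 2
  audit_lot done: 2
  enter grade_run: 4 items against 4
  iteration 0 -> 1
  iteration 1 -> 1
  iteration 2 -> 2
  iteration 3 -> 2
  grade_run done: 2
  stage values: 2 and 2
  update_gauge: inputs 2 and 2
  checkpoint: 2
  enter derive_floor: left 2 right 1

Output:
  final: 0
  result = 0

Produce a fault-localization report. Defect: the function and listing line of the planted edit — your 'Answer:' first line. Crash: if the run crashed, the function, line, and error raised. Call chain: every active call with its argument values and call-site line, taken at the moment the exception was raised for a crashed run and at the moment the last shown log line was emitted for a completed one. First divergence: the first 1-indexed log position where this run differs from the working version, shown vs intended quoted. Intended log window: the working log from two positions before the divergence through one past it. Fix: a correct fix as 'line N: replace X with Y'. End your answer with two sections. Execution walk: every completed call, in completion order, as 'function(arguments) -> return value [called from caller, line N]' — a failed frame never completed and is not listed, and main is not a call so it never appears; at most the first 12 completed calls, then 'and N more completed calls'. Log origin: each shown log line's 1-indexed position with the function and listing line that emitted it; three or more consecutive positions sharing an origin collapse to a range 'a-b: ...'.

Answer: the defect is in main at line 50.
Core observation: Every logged value matches the working version; the printed result is what differs.
Call chain: main -> derive_floor(2, 1) (called at line 48).
First divergence: none; the two logs match at every position.
Execution walk:
  audit_lot([10, 1, 7, 4]) -> 2  [called from rank_cells, line 31]
  grade_run([10, 1, 7, 4], 4) -> 2  [called from rank_cells, line 32]
  update_gauge(2, 2) -> 2  [called from rank_cells, line 34]
  rank_cells([10, 1, 7, 4], 4) -> 2  [called from main, line 46]
  derive_floor(2, 1) -> 0  [called from main, line 48]
Log origin:
  1: emitted by main (line 45)
  2: emitted by audit_lot (line 2)
  3-6: emitted by audit_lot (line 7)
  7: emitted by audit_lot (line 8)
  8: emitted by grade_run (line 12)
  9-12: emitted by grade_run (line 17)
  13: emitted by grade_run (line 18)
  14: emitted by rank_cells (line 33)
  15: emitted by update_gauge (line 22)
  16: emitted by main (line 47)
  17: emitted by derive_floor (line 37)
A correct fix: line 50: replace `low` with `bound`.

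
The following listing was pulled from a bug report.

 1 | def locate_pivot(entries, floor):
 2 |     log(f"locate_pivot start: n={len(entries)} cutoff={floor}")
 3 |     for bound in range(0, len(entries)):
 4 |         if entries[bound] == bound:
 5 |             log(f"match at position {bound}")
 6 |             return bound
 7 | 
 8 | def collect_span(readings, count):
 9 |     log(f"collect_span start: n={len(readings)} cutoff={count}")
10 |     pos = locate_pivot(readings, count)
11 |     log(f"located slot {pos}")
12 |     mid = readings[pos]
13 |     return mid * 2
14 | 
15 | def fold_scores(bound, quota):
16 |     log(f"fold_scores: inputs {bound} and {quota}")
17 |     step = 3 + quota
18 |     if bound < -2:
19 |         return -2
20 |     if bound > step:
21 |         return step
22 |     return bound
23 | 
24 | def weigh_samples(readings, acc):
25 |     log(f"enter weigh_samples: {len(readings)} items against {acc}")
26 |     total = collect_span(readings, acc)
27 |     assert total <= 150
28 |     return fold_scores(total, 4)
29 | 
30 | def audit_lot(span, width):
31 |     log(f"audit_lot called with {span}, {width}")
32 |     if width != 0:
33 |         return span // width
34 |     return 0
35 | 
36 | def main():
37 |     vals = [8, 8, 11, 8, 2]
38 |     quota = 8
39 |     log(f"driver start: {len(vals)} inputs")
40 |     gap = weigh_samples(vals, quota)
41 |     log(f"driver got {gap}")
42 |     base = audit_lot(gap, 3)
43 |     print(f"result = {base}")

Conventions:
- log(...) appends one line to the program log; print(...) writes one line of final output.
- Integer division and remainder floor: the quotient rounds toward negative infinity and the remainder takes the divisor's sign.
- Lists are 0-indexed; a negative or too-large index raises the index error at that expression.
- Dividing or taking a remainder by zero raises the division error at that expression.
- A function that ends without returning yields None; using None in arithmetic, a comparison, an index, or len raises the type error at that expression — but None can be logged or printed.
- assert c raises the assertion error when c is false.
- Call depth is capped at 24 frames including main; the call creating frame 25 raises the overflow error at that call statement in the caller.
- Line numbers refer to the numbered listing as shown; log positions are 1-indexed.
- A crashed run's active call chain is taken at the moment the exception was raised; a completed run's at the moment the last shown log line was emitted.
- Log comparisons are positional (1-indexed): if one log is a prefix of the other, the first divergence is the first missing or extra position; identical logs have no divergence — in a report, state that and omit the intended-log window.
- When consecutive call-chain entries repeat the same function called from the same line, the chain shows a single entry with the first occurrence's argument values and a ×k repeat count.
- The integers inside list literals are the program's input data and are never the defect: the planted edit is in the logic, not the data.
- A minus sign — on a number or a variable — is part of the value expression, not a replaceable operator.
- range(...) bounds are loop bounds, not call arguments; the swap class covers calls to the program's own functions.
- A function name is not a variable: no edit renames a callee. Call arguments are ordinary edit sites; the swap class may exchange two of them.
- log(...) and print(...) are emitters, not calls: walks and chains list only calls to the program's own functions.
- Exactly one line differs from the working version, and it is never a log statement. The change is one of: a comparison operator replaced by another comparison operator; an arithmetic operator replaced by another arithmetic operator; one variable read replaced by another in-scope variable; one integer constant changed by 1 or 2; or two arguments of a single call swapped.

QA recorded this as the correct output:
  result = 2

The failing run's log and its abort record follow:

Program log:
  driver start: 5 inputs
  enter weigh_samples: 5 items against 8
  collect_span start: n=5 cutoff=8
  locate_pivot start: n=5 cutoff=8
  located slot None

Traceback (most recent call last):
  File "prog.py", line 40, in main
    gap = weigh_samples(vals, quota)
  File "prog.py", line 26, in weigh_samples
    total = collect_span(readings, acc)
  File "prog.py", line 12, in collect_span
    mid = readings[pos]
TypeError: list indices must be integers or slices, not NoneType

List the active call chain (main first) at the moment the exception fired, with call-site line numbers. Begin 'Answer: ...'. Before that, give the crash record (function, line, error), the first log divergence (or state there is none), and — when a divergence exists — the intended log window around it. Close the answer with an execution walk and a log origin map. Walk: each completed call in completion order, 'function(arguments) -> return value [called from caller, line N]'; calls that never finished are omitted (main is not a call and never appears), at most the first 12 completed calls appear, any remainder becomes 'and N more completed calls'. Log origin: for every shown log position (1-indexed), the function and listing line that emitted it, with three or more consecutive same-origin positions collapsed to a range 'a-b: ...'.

Answer: main -> weigh_samples (called at line 40) -> collect_span (called at line 26).
Key observation: Log line 5 is where behavior first shows: 'located slot None' appears instead of 'match at position 0'.
Crash: collect_span, line 12, TypeError.
First divergence: position 5 — shown 'located slot None', intended 'match at position 0'.
Intended log window:
  3: collect_span start: n=5 cutoff=8
  4: locate_pivot start: n=5 cutoff=8
  5: match at position 0
  6: located slot 0
Execution walk:
  locate_pivot([8, 8, 11, 8, 2], 8) -> None  [called from collect_span, line 10]
Origin of each log line:
  1: emitted by main (line 39)
  2: emitted by weigh_samples (line 25)
  3: emitted by collect_span (line 9)
  4: emitted by locate_pivot (line 2)
  5: emitted by collect_span (line 11)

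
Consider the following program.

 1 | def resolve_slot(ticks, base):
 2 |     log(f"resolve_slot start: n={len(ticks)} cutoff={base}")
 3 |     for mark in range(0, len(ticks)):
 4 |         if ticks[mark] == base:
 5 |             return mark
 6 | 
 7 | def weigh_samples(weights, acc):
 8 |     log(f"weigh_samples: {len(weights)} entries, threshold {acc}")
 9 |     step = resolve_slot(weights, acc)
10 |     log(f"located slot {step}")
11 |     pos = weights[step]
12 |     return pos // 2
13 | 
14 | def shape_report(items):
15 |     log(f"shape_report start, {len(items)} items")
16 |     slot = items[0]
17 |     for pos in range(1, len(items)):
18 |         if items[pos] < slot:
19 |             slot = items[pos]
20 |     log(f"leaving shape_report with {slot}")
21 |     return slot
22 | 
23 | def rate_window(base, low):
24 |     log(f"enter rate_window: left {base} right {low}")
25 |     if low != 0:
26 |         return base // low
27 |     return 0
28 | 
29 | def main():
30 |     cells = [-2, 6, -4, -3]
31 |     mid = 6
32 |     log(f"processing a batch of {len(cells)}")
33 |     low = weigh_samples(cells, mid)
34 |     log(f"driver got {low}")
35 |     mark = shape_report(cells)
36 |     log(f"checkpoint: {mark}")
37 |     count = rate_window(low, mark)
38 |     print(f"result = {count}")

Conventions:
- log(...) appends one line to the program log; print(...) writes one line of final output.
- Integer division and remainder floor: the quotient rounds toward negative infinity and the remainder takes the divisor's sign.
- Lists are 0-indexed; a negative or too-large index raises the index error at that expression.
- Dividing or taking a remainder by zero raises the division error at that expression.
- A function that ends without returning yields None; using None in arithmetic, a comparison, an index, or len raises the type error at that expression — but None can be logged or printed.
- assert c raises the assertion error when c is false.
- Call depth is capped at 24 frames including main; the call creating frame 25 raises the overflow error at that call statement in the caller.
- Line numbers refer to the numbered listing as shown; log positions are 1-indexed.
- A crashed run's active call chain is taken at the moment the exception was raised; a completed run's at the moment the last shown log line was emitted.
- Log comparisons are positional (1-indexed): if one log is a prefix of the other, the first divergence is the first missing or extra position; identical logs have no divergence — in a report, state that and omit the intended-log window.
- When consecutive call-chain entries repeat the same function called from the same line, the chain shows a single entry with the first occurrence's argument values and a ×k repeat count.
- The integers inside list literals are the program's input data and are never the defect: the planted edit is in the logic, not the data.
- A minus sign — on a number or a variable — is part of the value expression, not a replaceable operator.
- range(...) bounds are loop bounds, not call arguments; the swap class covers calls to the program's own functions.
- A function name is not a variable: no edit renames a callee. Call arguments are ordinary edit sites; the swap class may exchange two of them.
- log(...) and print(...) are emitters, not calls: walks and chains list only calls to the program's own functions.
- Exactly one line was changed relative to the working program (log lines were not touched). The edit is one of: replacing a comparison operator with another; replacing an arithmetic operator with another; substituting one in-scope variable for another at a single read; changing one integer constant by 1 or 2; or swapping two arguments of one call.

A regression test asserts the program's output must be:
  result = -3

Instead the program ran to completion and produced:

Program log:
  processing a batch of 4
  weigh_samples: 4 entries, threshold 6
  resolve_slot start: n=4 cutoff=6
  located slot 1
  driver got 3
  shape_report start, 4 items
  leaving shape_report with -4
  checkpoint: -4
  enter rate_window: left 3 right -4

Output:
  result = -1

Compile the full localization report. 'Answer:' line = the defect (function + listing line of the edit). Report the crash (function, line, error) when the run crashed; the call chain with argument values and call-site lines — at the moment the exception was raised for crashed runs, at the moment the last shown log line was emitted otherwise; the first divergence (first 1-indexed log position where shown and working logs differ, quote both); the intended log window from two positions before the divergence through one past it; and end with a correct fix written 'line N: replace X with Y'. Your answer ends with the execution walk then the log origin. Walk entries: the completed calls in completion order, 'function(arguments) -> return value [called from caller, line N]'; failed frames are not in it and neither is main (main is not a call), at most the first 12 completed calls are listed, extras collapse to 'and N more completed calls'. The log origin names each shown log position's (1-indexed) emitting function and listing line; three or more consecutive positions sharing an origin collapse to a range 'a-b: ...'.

Answer: the defect is in weigh_samples at line 12.
Core observation: Everything matches until log position 5, which reads 'driver got 3' in place of 'driver got 12'.
Call chain: main -> rate_window(3, -4) (called at line 37).
First divergence: position 5 — the shown line 'driver got 3' should read 'driver got 12'.
Intended log window:
  3: resolve_slot start: n=4 cutoff=6
  4: located slot 1
  5: driver got 12
  6: shape_report start, 4 items
Execution walk:
  resolve_slot([-2, 6, -4, -3], 6) -> 1  [called from weigh_samples, line 9]
  weigh_samples([-2, 6, -4, -3], 6) -> 3  [called from main, line 33]
  shape_report([-2, 6, -4, -3]) -> -4  [called from main, line 35]
  rate_window(3, -4) -> -1  [called from main, line 37]
Log line origins:
  1: from main, line 32
  2: from weigh_samples, line 8
  3: from resolve_slot, line 2
  4: from weigh_samples, line 10
  5: from main, line 34
  6: from shape_report, line 15
  7: from shape_report, line 20
  8: from main, line 36
  9: from rate_window, line 24
A correct fix: line 12: replace `//` with `*`.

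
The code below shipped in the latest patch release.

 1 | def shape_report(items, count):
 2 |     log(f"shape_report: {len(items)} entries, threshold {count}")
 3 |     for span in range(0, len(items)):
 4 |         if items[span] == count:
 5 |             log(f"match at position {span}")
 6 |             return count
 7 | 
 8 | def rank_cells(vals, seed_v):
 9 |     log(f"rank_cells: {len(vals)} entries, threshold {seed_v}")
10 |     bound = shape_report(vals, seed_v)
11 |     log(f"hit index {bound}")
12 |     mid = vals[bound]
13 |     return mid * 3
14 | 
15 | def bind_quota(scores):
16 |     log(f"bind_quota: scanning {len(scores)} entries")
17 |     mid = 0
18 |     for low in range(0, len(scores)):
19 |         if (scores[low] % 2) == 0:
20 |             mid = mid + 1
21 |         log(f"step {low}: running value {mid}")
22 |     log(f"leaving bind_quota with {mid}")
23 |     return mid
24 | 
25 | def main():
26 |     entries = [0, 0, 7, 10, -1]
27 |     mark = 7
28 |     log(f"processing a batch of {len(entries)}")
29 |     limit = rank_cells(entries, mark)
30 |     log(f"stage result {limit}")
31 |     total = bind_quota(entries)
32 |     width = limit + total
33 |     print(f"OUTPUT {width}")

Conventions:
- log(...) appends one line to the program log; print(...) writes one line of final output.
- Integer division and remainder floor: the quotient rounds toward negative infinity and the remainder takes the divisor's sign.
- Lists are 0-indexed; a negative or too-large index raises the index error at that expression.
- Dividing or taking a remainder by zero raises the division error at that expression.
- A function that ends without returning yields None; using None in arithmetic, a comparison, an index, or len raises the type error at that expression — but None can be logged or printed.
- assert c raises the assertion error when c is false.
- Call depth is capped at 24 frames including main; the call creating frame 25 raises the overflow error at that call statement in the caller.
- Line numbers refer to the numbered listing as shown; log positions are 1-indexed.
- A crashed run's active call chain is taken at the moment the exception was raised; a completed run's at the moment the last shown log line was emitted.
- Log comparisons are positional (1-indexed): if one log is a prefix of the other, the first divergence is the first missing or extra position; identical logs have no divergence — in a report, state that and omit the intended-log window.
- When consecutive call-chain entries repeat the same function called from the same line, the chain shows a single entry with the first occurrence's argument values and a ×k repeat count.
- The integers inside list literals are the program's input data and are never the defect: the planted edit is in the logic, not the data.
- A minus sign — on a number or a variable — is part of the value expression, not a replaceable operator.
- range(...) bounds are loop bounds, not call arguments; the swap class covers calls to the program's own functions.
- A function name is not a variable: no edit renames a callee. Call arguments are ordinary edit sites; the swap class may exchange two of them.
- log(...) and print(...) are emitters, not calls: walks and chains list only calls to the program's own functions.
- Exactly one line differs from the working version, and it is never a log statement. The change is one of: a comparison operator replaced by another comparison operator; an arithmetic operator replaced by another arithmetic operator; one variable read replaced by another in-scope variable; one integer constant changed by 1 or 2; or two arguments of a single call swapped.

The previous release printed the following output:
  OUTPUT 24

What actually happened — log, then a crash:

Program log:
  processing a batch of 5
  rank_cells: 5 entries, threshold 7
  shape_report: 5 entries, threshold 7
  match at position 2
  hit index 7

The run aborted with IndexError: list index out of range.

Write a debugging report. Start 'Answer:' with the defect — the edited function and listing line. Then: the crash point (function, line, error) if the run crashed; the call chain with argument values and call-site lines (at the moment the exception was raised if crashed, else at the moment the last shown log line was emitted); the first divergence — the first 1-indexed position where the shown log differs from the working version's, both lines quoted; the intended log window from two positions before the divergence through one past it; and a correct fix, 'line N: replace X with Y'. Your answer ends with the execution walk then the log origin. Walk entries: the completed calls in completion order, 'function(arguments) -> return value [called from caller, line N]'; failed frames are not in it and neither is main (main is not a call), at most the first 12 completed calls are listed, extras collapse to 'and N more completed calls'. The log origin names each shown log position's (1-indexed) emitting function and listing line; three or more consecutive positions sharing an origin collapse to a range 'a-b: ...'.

Answer: the defect is in shape_report at line 6.
The tell: The log first diverges at position 5: the faulty run prints 'hit index 7' where the working version prints 'hit index 2'.
Crash: rank_cells, line 12, IndexError.
Call chain: main -> rank_cells([0, 0, 7, 10, -1], 7) (called at line 29).
First divergence: position 5 — the shown line 'hit index 7' should read 'hit index 2'.
Intended log window:
  3: shape_report: 5 entries, threshold 7
  4: match at position 2
  5: hit index 2
  6: stage result 21
Execution walk:
  shape_report([0, 0, 7, 10, -1], 7) -> 7  [called from rank_cells, line 10]
Log origins:
  1 — main, line 28
  2 — rank_cells, line 9
  3 — shape_report, line 2
  4 — shape_report, line 5
  5 — rank_cells, line 11
A correct fix: line 6: replace `count` with `span`.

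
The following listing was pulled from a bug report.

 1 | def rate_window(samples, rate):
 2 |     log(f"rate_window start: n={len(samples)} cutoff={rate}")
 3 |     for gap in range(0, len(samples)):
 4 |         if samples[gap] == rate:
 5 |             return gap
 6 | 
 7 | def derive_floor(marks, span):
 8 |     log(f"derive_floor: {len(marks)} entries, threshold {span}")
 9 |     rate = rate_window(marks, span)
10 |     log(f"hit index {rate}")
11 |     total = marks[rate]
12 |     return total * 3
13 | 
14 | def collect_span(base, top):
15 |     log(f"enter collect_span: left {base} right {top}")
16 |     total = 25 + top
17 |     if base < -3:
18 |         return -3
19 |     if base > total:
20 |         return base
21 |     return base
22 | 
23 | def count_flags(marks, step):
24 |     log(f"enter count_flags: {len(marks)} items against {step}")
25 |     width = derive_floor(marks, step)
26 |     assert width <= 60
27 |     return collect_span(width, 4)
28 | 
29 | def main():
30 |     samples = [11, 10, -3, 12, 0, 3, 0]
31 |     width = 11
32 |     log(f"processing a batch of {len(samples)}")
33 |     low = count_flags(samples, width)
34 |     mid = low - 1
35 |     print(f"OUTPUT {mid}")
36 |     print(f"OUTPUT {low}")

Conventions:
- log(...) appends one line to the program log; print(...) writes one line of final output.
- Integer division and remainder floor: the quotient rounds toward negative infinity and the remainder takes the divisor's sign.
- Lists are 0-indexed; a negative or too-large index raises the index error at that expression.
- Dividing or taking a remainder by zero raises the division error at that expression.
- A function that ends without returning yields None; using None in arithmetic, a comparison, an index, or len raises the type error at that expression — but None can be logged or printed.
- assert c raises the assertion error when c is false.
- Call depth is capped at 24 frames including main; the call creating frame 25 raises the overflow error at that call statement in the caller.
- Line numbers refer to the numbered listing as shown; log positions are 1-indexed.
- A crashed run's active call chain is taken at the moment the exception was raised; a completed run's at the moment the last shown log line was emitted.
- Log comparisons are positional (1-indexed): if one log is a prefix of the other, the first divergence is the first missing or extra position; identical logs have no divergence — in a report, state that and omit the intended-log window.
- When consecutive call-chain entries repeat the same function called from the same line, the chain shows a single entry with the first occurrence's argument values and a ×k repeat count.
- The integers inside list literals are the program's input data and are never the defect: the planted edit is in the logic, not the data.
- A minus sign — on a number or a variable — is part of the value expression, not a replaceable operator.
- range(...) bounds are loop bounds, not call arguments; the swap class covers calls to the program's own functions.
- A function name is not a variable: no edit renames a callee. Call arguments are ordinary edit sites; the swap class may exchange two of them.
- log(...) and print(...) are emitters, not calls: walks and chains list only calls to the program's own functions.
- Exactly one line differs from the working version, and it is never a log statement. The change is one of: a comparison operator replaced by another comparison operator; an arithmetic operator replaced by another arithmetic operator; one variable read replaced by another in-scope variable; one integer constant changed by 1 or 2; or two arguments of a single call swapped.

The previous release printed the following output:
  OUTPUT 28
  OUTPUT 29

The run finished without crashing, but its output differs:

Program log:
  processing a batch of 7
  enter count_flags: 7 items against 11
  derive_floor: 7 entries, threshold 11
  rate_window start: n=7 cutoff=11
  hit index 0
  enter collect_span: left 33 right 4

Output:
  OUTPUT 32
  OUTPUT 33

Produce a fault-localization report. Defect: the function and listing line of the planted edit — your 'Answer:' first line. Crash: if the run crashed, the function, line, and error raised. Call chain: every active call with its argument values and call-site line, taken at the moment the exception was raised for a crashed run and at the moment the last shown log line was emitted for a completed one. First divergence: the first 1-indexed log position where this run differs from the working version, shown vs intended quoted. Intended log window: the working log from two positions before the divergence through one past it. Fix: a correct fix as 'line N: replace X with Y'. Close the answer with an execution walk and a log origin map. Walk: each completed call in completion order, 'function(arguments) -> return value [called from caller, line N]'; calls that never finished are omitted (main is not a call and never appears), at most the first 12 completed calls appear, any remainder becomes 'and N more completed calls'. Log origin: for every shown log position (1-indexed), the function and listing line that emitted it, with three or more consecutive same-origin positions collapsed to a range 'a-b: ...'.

Answer: the defect is in collect_span at line 20.
Key observation: The logs agree in full; only the final output differs.
Call chain: main -> count_flags([11, 10, -3, 12, 0, 3, 0], 11) (called at line 33) -> collect_span(33, 4) (called at line 27).
First divergence: none — the logs agree in full.
Execution walk:
  rate_window([11, 10, -3, 12, 0, 3, 0], 11) -> 0  [called from derive_floor, line 9]
  derive_floor([11, 10, -3, 12, 0, 3, 0], 11) -> 33  [called from count_flags, line 25]
  collect_span(33, 4) -> 33  [called from count_flags, line 27]
  count_flags([11, 10, -3, 12, 0, 3, 0], 11) -> 33  [called from main, line 33]
Log origins:
  1 — main, line 32
  2 — count_flags, line 24
  3 — derive_floor, line 8
  4 — rate_window, line 2
  5 — derive_floor, line 10
  6 — collect_span, line 15
A correct fix: line 20: replace `base` with `total`.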